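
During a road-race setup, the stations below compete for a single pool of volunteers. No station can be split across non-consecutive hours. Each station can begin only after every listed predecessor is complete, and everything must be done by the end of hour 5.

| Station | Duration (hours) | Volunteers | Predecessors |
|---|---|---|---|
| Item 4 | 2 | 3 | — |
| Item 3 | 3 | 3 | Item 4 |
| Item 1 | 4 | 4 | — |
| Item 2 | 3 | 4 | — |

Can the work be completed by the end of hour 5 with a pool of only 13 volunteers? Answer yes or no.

Schedule Item 4@1, Item 3@3, Item 1@1, Item 2@1: h1:11  h2:11  h3:11  h4:7  h5:3 — peak 11 ≤ 13.

yes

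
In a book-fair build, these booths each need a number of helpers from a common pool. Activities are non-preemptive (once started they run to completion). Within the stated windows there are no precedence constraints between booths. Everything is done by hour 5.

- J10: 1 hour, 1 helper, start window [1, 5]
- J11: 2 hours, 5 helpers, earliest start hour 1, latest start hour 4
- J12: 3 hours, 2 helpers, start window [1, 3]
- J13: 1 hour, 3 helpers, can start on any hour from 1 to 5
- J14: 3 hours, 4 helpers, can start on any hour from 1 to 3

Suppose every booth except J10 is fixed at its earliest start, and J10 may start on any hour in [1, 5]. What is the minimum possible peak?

J10@1: h1:15  h2:11  h3:6  h4:0  h5:0 → peak 15
J10@2: h1:14  h2:12  h3:6  h4:0  h5:0 → peak 14
J10@3: h1:14  h2:11  h3:7  h4:0  h5:0 → peak 14
J10@4: h1:14  h2:11  h3:6  h4:1  h5:0 → peak 14
J10@5: h1:14  h2:11  h3:6  h4:0  h5:1 → peak 14
Best is J10@2, peak 14.

14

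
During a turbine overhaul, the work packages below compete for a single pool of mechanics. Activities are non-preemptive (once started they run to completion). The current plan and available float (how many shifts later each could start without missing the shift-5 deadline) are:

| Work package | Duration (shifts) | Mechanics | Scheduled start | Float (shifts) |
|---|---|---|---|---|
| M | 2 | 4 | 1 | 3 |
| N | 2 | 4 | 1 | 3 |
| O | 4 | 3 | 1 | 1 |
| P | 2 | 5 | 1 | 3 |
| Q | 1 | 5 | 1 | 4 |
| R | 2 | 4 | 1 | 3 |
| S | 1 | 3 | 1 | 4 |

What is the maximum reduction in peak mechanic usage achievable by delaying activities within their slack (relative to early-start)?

Early-start peak: s1:28  s2:20  s3:3  s4:3  s5:0 ⇒ 28.
Leveled (M@1, N@1, O@1, P@3, Q@5, R@3, S@5): s1:11  s2:11  s3:12  s4:12  s5:8 ⇒ 12.
Reduction 28 − 12 = 16.

16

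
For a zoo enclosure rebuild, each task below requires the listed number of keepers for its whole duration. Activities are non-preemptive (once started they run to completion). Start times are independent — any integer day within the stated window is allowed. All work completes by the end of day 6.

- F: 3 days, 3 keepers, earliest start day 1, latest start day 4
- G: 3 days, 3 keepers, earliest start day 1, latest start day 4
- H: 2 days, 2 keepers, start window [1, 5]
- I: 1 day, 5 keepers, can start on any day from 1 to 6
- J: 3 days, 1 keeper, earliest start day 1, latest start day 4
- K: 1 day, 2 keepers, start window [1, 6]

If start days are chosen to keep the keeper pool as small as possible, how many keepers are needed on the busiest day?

Early-start (F@1, G@1, H@1, I@1, J@1, K@1) gives peak 16: d1:16  d2:9  d3:7  d4:0  d5:0  d6:0.
Shift H→4, I→6, J→4, K→4.
Schedule F@1, G@1, H@4, I@6, J@4, K@4: d1:6  d2:6  d3:6  d4:5  d5:3  d6:6 — peak 6.
Total keeper-days = 32 over 6 days ⇒ peak ≥ ⌈32/6⌉ = 6, so 6 is optimal.

6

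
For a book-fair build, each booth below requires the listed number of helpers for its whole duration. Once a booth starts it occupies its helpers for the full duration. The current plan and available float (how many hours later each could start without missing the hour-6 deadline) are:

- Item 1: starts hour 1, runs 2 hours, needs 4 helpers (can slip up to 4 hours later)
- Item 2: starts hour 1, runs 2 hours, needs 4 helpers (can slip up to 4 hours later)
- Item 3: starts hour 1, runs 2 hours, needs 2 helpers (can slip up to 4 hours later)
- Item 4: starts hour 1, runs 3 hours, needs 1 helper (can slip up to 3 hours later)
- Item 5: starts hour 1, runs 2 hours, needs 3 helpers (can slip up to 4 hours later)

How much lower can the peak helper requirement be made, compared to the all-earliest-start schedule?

Early-start peak: h1:14  h2:14  h3:1  h4:0  h5:0  h6:0 ⇒ 14.
Leveled (Item 1@1, Item 2@3, Item 3@5, Item 4@1, Item 5@5): h1:5  h2:5  h3:5  h4:4  h5:5  h6:5 ⇒ 5.
Reduction 14 − 5 = 9.

9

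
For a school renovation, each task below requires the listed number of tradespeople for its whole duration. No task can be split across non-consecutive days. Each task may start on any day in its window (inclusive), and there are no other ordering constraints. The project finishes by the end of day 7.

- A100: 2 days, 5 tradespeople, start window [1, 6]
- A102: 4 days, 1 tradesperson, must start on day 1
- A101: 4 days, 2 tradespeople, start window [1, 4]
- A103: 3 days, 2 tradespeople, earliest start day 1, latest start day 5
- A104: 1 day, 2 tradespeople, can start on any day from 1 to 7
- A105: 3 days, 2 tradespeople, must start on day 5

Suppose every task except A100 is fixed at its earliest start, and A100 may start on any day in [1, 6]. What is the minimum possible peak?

7

A100@1: d1:12  d2:10  d3:5  d4:3  d5:2  d6:2  d7:2 → peak 12
A100@2: d1:7  d2:10  d3:10  d4:3  d5:2  d6:2  d7:2 → peak 10
A100@3: d1:7  d2:5  d3:10  d4:8  d5:2  d6:2  d7:2 → peak 10
A100@4: d1:7  d2:5  d3:5  d4:8  d5:7  d6:2  d7:2 → peak 8
A100@5: d1:7  d2:5  d3:5  d4:3  d5:7  d6:7  d7:2 → peak 7
A100@6: d1:7  d2:5  d3:5  d4:3  d5:2  d6:7  d7:7 → peak 7
Best is A100@5, peak 7.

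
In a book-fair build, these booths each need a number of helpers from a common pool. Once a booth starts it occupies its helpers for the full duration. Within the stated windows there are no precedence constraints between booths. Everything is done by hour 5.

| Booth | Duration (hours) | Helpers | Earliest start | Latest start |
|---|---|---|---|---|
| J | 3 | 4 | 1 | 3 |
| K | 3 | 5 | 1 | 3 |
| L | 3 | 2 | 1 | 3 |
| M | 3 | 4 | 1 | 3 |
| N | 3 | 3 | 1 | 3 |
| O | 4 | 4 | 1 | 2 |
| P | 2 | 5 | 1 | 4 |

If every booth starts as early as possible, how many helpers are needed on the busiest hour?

Early-start schedule: J@1, K@1, L@1, M@1, N@1, O@1, P@1.
Load per hour: hour 1: 27, hour 2: 27, hour 3: 22, hour 4: 4, hour 5: 0.
Peak is 27.

27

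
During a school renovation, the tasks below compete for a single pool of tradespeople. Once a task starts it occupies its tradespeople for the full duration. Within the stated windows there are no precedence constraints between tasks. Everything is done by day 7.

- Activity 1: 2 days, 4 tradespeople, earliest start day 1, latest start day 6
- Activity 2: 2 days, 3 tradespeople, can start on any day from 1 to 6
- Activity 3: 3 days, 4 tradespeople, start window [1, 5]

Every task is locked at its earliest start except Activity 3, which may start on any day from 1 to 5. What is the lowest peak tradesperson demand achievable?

7

Activity 3@1: d1:11  d2:11  d3:4  d4:0  d5:0  d6:0  d7:0 → peak 11
Activity 3@2: d1:7  d2:11  d3:4  d4:4  d5:0  d6:0  d7:0 → peak 11
Activity 3@3: d1:7  d2:7  d3:4  d4:4  d5:4  d6:0  d7:0 → peak 7
Activity 3@4: d1:7  d2:7  d3:0  d4:4  d5:4  d6:4  d7:0 → peak 7
Activity 3@5: d1:7  d2:7  d3:0  d4:0  d5:4  d6:4  d7:4 → peak 7
Best is Activity 3@3, peak 7.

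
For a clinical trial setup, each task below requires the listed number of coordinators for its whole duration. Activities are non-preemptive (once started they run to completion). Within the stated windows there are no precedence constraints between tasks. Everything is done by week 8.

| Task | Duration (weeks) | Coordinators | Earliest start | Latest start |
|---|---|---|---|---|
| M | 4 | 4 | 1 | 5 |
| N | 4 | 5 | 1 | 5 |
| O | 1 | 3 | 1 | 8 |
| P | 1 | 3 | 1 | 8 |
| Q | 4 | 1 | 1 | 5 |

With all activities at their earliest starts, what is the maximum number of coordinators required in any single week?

16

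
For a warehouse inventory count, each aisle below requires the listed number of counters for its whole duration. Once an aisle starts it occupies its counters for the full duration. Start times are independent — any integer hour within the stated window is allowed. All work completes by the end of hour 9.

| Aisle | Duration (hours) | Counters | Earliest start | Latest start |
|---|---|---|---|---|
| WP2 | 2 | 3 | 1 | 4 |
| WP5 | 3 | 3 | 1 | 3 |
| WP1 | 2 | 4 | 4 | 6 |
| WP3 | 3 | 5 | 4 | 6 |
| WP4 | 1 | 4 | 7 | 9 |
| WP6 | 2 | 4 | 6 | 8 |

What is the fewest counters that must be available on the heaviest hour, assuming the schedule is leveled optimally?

Schedule WP2@1, WP5@1, WP1@4, WP3@4, WP4@7, WP6@6: h1:6  h2:6  h3:3  h4:9  h5:9  h6:9  h7:8  h8:0  h9:0 — peak 9.

9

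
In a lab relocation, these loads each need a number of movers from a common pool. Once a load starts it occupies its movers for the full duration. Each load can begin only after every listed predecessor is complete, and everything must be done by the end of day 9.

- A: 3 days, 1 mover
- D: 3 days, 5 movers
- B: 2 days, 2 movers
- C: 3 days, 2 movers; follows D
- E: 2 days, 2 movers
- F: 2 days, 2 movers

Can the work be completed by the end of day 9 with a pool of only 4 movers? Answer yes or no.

no

The minimum achievable peak is 5; 4 < 5, so no feasible schedule stays within the cap.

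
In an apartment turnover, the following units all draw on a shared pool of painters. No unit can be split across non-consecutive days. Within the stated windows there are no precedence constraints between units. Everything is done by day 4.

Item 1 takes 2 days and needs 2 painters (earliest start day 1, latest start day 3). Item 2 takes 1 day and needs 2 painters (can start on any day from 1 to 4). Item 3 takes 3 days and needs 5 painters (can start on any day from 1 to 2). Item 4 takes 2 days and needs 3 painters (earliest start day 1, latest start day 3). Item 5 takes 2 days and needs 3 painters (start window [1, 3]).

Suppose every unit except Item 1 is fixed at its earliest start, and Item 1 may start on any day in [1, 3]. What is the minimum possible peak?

Item 1@1: d1:15  d2:13  d3:5  d4:0 → peak 15
Item 1@2: d1:13  d2:13  d3:7  d4:0 → peak 13
Item 1@3: d1:13  d2:11  d3:7  d4:2 → peak 13
Best is Item 1@2, peak 13.

13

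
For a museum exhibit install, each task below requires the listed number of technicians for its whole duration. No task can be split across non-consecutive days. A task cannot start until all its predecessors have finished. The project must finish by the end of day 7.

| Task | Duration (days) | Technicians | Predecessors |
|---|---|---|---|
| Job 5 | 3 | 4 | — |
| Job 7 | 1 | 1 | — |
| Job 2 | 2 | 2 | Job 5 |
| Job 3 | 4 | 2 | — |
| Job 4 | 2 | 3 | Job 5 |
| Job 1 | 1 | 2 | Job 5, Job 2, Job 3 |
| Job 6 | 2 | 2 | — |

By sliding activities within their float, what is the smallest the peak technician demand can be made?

Early-start (Job 5@1, Job 7@1, Job 2@4, Job 3@1, Job 4@4, Job 1@6, Job 6@1) gives peak 9: d1:9  d2:8  d3:6  d4:7  d5:5  d6:2  d7:0.
Shift Job 3→2, Job 4→6, Job 6→4.
Schedule Job 5@1, Job 7@1, Job 2@4, Job 3@2, Job 4@6, Job 1@6, Job 6@4: d1:5  d2:6  d3:6  d4:6  d5:6  d6:5  d7:3 — peak 6.
Total technician-days = 37 over 7 days ⇒ peak ≥ ⌈37/7⌉ = 6, so 6 is optimal.

6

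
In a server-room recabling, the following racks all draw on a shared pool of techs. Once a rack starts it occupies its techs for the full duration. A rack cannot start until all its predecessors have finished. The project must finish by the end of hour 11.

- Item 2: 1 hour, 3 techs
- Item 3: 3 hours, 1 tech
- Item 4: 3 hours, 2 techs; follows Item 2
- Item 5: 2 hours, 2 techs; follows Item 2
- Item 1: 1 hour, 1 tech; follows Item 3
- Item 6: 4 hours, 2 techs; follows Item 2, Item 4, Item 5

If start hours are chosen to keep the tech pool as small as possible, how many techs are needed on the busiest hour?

3

Early-start (Item 2@1, Item 3@1, Item 4@2, Item 5@2, Item 1@4, Item 6@5) gives peak 5: h1:4  h2:5  h3:5  h4:3  h5:2  h6:2  h7:2  h8:2  h9:0  h10:0  h11:0.
Shift Item 3→2, Item 5→5, Item 1→5, Item 6→7.
Schedule Item 2@1, Item 3@2, Item 4@2, Item 5@5, Item 1@5, Item 6@7: h1:3  h2:3  h3:3  h4:3  h5:3  h6:2  h7:2  h8:2  h9:2  h10:2  h11:0 — peak 3.
Total tech-hours = 25 over 11 hours ⇒ peak ≥ ⌈25/11⌉ = 3, so 3 is optimal.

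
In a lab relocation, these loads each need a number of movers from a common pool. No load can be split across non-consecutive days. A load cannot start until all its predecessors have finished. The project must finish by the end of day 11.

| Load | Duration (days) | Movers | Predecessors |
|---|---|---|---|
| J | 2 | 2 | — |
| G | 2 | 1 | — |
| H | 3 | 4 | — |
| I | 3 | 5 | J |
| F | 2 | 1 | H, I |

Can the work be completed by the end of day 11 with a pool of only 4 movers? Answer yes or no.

no

The minimum achievable peak is 5; 4 < 5, so no feasible schedule stays within the cap.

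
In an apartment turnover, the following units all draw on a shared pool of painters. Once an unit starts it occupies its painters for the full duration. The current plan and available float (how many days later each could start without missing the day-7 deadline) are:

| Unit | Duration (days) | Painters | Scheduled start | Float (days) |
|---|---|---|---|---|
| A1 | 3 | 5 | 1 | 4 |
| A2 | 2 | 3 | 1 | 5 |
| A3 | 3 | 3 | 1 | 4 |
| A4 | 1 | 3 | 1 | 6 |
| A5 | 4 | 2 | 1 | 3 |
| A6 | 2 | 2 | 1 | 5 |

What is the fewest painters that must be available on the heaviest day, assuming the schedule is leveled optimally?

Early-start (A1@1, A2@1, A3@1, A4@1, A5@1, A6@1) gives peak 18: d1:18  d2:15  d3:10  d4:2  d5:0  d6:0  d7:0.
Shift A2→6, A3→4, A4→7, A6→4.
Schedule A1@1, A2@6, A3@4, A4@7, A5@1, A6@4: d1:7  d2:7  d3:7  d4:7  d5:5  d6:6  d7:6 — peak 7.
Total painter-days = 45 over 7 days ⇒ peak ≥ ⌈45/7⌉ = 7, so 7 is optimal.

7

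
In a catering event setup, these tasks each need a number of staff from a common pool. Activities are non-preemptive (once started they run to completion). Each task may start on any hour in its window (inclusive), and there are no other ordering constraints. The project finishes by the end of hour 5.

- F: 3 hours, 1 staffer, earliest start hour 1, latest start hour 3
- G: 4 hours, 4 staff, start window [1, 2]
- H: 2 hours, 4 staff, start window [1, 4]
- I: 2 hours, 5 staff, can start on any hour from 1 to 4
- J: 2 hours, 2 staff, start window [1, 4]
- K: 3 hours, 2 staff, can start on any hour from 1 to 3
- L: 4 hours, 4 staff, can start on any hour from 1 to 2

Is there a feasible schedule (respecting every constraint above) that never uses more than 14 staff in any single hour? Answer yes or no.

The minimum achievable peak is 15; 14 < 15, so no feasible schedule stays within the cap.

no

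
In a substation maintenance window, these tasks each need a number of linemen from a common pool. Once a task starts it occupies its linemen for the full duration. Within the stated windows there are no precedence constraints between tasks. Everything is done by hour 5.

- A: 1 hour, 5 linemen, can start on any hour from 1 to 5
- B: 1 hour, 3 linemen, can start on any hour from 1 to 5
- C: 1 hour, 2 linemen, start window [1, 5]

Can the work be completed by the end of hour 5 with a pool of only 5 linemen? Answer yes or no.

yes

Schedule A@1, B@2, C@2: h1:5  h2:5  h3:0  h4:0  h5:0 — peak 5 ≤ 5.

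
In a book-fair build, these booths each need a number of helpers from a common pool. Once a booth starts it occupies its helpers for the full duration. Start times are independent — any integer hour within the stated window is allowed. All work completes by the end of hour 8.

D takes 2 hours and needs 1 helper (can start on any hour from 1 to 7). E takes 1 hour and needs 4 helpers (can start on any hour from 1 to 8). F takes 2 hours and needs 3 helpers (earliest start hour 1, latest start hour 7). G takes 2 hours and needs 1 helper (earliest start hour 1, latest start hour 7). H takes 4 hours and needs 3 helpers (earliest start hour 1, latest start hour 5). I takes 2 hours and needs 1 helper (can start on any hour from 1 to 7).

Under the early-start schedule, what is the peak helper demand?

13

Early-start schedule: D@1, E@1, F@1, G@1, H@1, I@1.
Load per hour: hour 1: 13, hour 2: 9, hour 3: 3, hour 4: 3, hour 5: 0, hour 6: 0, hour 7: 0, hour 8: 0.
Peak is 13.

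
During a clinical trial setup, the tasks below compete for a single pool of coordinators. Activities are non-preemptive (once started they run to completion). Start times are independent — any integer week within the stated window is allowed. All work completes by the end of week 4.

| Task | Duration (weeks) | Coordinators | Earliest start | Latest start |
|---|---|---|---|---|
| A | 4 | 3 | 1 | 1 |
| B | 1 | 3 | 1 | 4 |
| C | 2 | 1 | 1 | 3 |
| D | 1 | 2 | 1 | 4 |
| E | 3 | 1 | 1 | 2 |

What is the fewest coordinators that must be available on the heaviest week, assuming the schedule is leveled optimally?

6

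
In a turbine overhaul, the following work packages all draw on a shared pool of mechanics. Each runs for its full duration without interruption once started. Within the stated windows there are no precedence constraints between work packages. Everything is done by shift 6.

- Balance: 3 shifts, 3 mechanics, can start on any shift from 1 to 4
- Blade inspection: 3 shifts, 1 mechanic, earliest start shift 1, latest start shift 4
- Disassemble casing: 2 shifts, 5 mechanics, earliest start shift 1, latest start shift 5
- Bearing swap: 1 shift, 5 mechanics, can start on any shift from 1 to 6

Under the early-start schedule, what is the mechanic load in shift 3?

4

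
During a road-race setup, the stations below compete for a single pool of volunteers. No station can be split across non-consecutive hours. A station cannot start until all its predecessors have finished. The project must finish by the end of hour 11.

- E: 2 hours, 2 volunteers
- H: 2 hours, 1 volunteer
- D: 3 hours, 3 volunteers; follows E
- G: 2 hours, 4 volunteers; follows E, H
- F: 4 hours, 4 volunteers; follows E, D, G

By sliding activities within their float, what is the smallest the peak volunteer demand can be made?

4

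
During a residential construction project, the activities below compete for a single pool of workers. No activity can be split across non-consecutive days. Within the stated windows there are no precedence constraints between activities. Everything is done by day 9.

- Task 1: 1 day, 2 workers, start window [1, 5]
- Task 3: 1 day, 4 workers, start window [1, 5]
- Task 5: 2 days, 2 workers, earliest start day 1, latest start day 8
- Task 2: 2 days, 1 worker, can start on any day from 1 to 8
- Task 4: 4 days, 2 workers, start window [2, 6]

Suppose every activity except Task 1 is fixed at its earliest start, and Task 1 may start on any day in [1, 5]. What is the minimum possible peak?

7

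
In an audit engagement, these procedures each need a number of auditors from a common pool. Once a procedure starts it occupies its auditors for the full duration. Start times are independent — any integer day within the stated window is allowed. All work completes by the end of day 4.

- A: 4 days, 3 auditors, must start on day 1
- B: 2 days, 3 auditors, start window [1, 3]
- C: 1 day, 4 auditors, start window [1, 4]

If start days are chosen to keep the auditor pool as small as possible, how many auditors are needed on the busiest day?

Early-start (A@1, B@1, C@1) gives peak 10: d1:10  d2:6  d3:3  d4:3.
Shift C→3.
Schedule A@1, B@1, C@3: d1:6  d2:6  d3:7  d4:3 — peak 7.
No arrangement of the 12 feasible schedules does better.

7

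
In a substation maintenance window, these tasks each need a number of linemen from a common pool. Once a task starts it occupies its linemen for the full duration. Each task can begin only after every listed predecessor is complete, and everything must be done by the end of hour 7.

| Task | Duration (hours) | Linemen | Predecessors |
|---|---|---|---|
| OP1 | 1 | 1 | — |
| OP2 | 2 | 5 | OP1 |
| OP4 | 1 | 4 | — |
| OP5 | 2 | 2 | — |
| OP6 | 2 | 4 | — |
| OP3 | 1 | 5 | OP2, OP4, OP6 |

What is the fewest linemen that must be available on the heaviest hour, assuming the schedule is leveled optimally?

Early-start (OP1@1, OP2@2, OP4@1, OP5@1, OP6@1, OP3@4) gives peak 11: h1:11  h2:11  h3:5  h4:5  h5:0  h6:0  h7:0.
Shift OP5→4, OP6→4, OP3→6.
Schedule OP1@1, OP2@2, OP4@1, OP5@4, OP6@4, OP3@6: h1:5  h2:5  h3:5  h4:6  h5:6  h6:5  h7:0 — peak 6.

6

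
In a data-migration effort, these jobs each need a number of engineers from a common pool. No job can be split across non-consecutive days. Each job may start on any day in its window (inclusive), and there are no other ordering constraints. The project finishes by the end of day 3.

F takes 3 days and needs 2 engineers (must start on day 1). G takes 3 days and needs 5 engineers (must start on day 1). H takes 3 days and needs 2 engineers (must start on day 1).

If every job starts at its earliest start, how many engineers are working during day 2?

9

At early start, day 2 has: F, G, H.
Demand: 2 + 5 + 2 = 9.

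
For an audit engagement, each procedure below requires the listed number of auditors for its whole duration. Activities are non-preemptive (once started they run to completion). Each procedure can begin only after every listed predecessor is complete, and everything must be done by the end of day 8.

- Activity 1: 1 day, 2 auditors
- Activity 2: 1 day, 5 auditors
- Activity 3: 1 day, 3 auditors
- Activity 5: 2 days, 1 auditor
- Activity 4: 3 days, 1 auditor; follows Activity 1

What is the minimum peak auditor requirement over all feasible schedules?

Early-start (Activity 1@1, Activity 2@1, Activity 3@1, Activity 5@1, Activity 4@2) gives peak 11: d1:11  d2:2  d3:1  d4:1  d5:0  d6:0  d7:0  d8:0.
Shift Activity 2→2, Activity 5→3, Activity 4→3.
Schedule Activity 1@1, Activity 2@2, Activity 3@1, Activity 5@3, Activity 4@3: d1:5  d2:5  d3:2  d4:2  d5:1  d6:0  d7:0  d8:0 — peak 5.

5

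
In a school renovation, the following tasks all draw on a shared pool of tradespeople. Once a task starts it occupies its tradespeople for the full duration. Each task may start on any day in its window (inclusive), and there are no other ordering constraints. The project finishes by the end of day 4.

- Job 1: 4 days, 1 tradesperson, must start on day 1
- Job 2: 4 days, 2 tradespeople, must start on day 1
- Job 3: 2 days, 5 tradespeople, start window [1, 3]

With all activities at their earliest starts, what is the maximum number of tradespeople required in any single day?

Early-start schedule: Job 1@1, Job 2@1, Job 3@1.
Load per day: day 1: 8, day 2: 8, day 3: 3, day 4: 3.
Peak is 8.

8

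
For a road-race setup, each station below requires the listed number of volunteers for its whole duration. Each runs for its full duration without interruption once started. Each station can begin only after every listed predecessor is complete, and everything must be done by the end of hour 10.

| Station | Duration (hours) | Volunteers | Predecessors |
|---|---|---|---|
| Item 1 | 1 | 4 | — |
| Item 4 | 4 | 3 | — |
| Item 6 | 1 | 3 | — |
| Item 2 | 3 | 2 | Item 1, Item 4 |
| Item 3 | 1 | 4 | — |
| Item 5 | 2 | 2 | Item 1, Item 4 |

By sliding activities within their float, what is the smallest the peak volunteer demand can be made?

4

Early-start (Item 1@1, Item 4@1, Item 6@1, Item 2@5, Item 3@1, Item 5@5) gives peak 14: h1:14  h2:3  h3:3  h4:3  h5:4  h6:4  h7:2  h8:0  h9:0  h10:0.
Shift Item 4→2, Item 6→6, Item 2→7, Item 3→10, Item 5→7.
Schedule Item 1@1, Item 4@2, Item 6@6, Item 2@7, Item 3@10, Item 5@7: h1:4  h2:3  h3:3  h4:3  h5:3  h6:3  h7:4  h8:4  h9:2  h10:4 — peak 4.
Total volunteer-hours = 33 over 10 hours ⇒ peak ≥ ⌈33/10⌉ = 4, so 4 is optimal.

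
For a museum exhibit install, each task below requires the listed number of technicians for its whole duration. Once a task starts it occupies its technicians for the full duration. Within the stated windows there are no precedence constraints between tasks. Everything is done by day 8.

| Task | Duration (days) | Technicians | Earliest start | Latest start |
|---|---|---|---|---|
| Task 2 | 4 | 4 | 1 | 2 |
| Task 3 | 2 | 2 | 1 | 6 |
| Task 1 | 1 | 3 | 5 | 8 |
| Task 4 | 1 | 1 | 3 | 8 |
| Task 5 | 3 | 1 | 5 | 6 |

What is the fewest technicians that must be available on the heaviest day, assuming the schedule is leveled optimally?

4

Early-start (Task 2@1, Task 3@1, Task 1@5, Task 4@3, Task 5@5) gives peak 6: d1:6  d2:6  d3:5  d4:4  d5:4  d6:1  d7:1  d8:0.
Shift Task 3→5, Task 1→7, Task 4→5.
Schedule Task 2@1, Task 3@5, Task 1@7, Task 4@5, Task 5@5: d1:4  d2:4  d3:4  d4:4  d5:4  d6:3  d7:4  d8:0 — peak 4.
Total technician-days = 27 over 8 days ⇒ peak ≥ ⌈27/8⌉ = 4, so 4 is optimal.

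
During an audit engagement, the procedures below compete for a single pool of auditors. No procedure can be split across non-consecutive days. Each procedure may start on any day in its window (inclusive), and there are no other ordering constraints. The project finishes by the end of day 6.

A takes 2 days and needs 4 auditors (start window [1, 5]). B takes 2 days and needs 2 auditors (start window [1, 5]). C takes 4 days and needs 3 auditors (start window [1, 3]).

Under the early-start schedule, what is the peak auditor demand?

9

Early-start schedule: A@1, B@1, C@1.
Load per day: day 1: 9, day 2: 9, day 3: 3, day 4: 3, day 5: 0, day 6: 0.
Peak is 9.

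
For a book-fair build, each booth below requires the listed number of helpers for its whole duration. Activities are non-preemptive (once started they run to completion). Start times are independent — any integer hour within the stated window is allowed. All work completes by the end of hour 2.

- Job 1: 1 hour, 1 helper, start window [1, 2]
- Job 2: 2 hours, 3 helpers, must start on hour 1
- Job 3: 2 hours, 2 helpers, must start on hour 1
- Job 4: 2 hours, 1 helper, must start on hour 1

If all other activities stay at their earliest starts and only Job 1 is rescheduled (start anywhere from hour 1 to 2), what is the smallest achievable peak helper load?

7

Job 1@1: h1:7  h2:6 → peak 7
Job 1@2: h1:6  h2:7 → peak 7
Best is Job 1@1, peak 7.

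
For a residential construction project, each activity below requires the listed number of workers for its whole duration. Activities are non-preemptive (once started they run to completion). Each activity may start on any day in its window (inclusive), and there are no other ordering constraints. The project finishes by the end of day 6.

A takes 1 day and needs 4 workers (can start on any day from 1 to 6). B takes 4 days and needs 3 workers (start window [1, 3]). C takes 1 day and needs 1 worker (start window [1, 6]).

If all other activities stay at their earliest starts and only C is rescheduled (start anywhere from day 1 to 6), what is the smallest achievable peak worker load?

C@1: d1:8  d2:3  d3:3  d4:3  d5:0  d6:0 → peak 8
C@2: d1:7  d2:4  d3:3  d4:3  d5:0  d6:0 → peak 7
C@3: d1:7  d2:3  d3:4  d4:3  d5:0  d6:0 → peak 7
C@4: d1:7  d2:3  d3:3  d4:4  d5:0  d6:0 → peak 7
C@5: d1:7  d2:3  d3:3  d4:3  d5:1  d6:0 → peak 7
C@6: d1:7  d2:3  d3:3  d4:3  d5:0  d6:1 → peak 7
Best is C@2, peak 7.

7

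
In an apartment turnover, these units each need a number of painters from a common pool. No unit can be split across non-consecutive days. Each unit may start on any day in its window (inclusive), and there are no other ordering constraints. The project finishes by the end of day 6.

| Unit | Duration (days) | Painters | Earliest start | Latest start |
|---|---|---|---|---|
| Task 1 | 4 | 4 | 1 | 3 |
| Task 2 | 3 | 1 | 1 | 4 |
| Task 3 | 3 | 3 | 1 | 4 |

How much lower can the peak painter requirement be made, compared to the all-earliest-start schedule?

1

Early-start peak: d1:8  d2:8  d3:8  d4:4  d5:0  d6:0 ⇒ 8.
Leveled (Task 1@1, Task 2@1, Task 3@4): d1:5  d2:5  d3:5  d4:7  d5:3  d6:3 ⇒ 7.
Reduction 8 − 7 = 1.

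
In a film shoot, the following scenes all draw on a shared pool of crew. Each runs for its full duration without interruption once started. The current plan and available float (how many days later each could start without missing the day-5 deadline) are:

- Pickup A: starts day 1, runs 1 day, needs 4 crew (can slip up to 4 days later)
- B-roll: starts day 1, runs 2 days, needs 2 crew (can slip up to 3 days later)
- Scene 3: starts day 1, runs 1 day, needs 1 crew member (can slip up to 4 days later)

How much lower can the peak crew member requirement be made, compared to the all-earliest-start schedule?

Early-start peak: d1:7  d2:2  d3:0  d4:0  d5:0 ⇒ 7.
Leveled (Pickup A@1, B-roll@2, Scene 3@2): d1:4  d2:3  d3:2  d4:0  d5:0 ⇒ 4.
Reduction 7 − 4 = 3.

3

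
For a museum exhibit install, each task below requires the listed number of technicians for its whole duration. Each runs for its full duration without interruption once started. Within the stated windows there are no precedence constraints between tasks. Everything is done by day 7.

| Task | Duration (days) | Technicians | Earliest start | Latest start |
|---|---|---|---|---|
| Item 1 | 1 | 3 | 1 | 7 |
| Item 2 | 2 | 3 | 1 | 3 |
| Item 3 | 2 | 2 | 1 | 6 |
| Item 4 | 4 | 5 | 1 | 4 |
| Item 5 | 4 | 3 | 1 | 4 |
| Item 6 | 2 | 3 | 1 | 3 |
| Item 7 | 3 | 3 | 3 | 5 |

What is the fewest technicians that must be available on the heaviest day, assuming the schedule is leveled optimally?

10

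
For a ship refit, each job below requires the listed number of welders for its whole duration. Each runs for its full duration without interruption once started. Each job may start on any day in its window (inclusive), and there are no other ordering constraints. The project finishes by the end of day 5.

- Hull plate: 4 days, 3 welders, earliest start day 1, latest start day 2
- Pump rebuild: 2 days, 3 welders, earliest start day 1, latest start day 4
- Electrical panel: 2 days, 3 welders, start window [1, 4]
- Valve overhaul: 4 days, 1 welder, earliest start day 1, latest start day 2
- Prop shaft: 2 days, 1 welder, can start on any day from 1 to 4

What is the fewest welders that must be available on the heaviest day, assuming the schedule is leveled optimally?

8

Early-start (Hull plate@1, Pump rebuild@1, Electrical panel@1, Valve overhaul@1, Prop shaft@1) gives peak 11: d1:11  d2:11  d3:4  d4:4  d5:0.
Shift Electrical panel→3.
Schedule Hull plate@1, Pump rebuild@1, Electrical panel@3, Valve overhaul@1, Prop shaft@1: d1:8  d2:8  d3:7  d4:7  d5:0 — peak 8.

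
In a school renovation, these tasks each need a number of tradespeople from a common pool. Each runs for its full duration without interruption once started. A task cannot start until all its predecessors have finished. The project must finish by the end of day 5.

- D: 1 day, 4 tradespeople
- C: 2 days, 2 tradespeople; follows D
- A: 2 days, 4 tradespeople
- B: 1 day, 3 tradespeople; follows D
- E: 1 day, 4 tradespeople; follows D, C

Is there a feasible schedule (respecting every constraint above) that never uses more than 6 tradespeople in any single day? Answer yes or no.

Schedule D@1, C@2, A@2, B@4, E@5: d1:4  d2:6  d3:6  d4:3  d5:4 — peak 6 ≤ 6.

yes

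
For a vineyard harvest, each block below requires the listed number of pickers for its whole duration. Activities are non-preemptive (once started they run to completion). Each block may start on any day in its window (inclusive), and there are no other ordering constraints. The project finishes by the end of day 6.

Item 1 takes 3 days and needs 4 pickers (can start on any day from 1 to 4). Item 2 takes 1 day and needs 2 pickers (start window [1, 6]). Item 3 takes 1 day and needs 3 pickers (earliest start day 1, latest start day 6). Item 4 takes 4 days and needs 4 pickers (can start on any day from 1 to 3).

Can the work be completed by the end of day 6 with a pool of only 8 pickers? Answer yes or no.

yes

Schedule Item 1@1, Item 2@1, Item 3@2, Item 4@3: d1:6  d2:7  d3:8  d4:4  d5:4  d6:4 — peak 8 ≤ 8.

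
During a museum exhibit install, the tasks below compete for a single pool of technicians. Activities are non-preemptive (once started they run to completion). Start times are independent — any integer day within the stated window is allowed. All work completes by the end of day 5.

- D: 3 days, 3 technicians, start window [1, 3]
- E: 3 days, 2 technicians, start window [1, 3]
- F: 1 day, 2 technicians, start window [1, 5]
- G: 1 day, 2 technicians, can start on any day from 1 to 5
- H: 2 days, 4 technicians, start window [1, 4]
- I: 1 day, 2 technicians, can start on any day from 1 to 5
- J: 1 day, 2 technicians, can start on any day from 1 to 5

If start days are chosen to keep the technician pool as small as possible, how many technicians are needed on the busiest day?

7

Early-start (D@1, E@1, F@1, G@1, H@1, I@1, J@1) gives peak 17: d1:17  d2:9  d3:5  d4:0  d5:0.
Shift G→2, H→4, I→3, J→4.
Schedule D@1, E@1, F@1, G@2, H@4, I@3, J@4: d1:7  d2:7  d3:7  d4:6  d5:4 — peak 7.
Total technician-days = 31 over 5 days ⇒ peak ≥ ⌈31/5⌉ = 7, so 7 is optimal.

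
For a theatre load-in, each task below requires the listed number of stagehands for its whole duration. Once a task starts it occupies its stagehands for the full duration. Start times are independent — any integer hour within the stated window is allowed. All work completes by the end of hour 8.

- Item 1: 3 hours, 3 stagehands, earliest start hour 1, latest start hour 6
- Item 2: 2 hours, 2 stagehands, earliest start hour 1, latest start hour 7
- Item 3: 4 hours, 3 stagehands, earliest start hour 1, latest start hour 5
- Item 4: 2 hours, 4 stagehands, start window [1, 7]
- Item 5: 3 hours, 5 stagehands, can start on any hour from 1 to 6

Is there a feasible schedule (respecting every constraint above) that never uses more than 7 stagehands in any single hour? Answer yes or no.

yes

Schedule Item 1@1, Item 2@5, Item 3@1, Item 4@4, Item 5@6: h1:6  h2:6  h3:6  h4:7  h5:6  h6:7  h7:5  h8:5 — peak 7 ≤ 7.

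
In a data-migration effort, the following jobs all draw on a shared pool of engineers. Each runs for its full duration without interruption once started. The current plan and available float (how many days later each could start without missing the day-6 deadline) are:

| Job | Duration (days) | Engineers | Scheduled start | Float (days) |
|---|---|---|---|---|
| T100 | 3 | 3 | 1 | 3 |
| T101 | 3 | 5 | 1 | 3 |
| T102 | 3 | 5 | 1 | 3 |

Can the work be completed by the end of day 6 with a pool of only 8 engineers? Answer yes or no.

yes

Schedule T100@1, T101@1, T102@4: d1:8  d2:8  d3:8  d4:5  d5:5  d6:5 — peak 8 ≤ 8.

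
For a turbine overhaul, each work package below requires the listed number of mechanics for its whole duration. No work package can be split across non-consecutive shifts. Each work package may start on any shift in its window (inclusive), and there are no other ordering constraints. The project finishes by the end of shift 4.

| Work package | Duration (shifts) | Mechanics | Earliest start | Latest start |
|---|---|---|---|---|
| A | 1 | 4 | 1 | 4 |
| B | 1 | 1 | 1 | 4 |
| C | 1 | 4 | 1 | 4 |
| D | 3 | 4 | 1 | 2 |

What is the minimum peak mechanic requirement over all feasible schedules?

Early-start (A@1, B@1, C@1, D@1) gives peak 13: s1:13  s2:4  s3:4  s4:0.
Shift C→2, D→2.
Schedule A@1, B@1, C@2, D@2: s1:5  s2:8  s3:4  s4:4 — peak 8.

8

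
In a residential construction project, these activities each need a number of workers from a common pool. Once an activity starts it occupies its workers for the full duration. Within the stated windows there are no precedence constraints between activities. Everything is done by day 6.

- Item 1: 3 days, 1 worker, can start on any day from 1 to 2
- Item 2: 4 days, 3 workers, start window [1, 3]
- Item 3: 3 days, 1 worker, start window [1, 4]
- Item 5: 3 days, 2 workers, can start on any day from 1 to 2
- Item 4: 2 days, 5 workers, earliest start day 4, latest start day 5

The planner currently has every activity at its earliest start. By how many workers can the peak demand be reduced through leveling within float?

2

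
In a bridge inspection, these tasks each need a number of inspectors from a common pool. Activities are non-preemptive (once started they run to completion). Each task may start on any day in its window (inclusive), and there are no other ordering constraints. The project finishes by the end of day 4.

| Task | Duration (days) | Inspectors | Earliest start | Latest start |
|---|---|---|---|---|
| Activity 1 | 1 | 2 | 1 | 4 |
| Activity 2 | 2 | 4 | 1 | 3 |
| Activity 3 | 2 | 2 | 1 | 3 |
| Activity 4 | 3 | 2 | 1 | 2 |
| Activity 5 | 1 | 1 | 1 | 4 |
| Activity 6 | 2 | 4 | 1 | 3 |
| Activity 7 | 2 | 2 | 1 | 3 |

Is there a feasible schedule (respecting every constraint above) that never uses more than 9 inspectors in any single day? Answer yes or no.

yes

Schedule Activity 1@1, Activity 2@1, Activity 3@1, Activity 4@2, Activity 5@1, Activity 6@3, Activity 7@3: d1:9  d2:8  d3:8  d4:8 — peak 9 ≤ 9.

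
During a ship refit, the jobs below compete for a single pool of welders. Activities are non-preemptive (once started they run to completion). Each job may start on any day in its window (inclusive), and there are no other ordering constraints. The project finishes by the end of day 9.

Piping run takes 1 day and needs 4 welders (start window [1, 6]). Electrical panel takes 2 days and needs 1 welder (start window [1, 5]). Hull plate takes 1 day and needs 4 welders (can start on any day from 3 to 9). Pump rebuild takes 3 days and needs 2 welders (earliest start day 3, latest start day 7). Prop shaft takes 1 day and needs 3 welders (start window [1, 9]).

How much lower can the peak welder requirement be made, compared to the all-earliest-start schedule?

4

Early-start peak: d1:8  d2:1  d3:6  d4:2  d5:2  d6:0  d7:0  d8:0  d9:0 ⇒ 8.
Leveled (Piping run@1, Electrical panel@2, Hull plate@4, Pump rebuild@5, Prop shaft@2): d1:4  d2:4  d3:1  d4:4  d5:2  d6:2  d7:2  d8:0  d9:0 ⇒ 4.
Reduction 8 − 4 = 4.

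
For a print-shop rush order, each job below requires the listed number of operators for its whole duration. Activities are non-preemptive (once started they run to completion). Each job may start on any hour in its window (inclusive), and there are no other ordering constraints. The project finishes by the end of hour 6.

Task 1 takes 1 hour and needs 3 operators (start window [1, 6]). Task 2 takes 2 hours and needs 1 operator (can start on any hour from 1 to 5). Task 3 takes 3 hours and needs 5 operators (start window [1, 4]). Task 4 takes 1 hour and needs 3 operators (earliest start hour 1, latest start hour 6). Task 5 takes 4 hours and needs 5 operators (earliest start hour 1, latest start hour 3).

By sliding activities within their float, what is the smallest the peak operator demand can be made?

Early-start (Task 1@1, Task 2@1, Task 3@1, Task 4@1, Task 5@1) gives peak 17: h1:17  h2:11  h3:10  h4:5  h5:0  h6:0.
Shift Task 4→2, Task 5→3.
Schedule Task 1@1, Task 2@1, Task 3@1, Task 4@2, Task 5@3: h1:9  h2:9  h3:10  h4:5  h5:5  h6:5 — peak 10.

10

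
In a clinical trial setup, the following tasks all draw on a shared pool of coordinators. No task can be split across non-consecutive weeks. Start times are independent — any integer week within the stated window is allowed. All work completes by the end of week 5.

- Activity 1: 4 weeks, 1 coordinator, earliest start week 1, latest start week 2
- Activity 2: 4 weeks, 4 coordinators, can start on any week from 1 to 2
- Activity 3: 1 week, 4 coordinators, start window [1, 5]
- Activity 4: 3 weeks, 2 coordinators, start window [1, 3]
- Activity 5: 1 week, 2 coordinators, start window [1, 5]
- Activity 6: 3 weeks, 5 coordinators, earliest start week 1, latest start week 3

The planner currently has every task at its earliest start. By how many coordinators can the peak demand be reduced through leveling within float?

6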